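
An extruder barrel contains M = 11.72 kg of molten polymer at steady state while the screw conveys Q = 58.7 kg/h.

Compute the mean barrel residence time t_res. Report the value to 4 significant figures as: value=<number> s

Convert throughput: Q = 58.7 kg/h = 58.7/3600 = 0.0163056 kg/s
t_res = M / Q_s = 11.72 / 0.0163056 = 718.773 s

value=718.8 s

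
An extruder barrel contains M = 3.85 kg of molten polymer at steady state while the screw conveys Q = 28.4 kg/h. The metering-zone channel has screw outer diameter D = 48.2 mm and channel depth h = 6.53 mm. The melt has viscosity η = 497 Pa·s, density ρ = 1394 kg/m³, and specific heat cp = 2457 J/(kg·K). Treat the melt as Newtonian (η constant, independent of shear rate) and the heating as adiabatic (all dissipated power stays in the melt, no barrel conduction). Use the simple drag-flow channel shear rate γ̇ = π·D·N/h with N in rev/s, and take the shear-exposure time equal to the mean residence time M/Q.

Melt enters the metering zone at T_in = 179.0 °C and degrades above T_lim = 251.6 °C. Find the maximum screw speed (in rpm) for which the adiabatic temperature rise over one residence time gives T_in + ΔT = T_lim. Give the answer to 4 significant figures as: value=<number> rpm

value=82.85 rpm

Q_s = Q / 3600 = 28.4 / 3600 = 0.00788889 kg/s
t_res = M / Q_s = 3.85 ÷ 0.00788889 = 488.028 s
Convert to metres: D = 0.0482 m, h = 0.00653 m
ΔT_a = T_lim − T_in = 251.6 − 179.0 = 72.6 K
Invert ΔT = ηγ̇²t_res/(ρcp) for γ̇: γ̇_max² = ΔT_a ρ cp / (η t_res) = 72.6·1394·2457 / (497·488.028) = 1025.19 s⁻²
γ̇_max = sqrt(1025.19) = 32.0185 s⁻¹
Solve γ̇ = πDN/h for N: N_max = γ̇_max·h/(π·D) = 32.0185 × 0.00653 / (π × 0.0482) = 1.38076 rev/s = 82.8455 rpm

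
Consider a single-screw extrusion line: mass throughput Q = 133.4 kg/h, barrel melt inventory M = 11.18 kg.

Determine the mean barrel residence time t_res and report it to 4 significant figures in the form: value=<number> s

value=301.7 s

Q_s = Q / 3600 = 133.4 / 3600 = 0.0370556 kg/s
Mean residence time: t_res = M/Q_s = 11.18 kg / 0.0370556 kg/s = 301.709 s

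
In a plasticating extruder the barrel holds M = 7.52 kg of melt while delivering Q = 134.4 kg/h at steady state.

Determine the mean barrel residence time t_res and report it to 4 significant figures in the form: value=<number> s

Convert throughput: Q = 134.4 kg/h = 134.4/3600 = 0.0373333 kg/s
t_res = M / Q_s = 7.52 ÷ 0.0373333 = 201.429 s

value=201.4 s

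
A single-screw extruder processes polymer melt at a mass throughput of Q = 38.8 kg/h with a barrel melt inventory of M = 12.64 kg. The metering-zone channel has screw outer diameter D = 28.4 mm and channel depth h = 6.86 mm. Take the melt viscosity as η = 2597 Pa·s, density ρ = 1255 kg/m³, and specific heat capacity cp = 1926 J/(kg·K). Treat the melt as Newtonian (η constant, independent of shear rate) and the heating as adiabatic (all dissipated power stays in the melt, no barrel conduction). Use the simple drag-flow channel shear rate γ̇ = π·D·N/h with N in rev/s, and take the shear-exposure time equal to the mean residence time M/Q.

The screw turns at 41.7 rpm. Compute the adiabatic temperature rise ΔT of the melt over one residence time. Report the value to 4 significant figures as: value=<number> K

value=103.0 K

Throughput in SI: Q_s = 38.8 kg/h ÷ 3600 s/h = 0.0107778 kg/s
Mean residence time: t_res = M/Q_s = 12.64 kg / 0.0107778 kg/s = 1172.78 s
Convert to SI: D = 0.0284 m, h = 0.00686 m, N = 41.7/60 = 0.695 rev/s
Shear rate: γ̇ = πDN/h = π·0.0284·0.695/0.00686 = 9.03918 s⁻¹
Adiabatic rise: ΔT = η γ̇² t_res / (ρ cp) = 2597·(9.03918)²·1172.78 / (1255·1926) = 102.955 K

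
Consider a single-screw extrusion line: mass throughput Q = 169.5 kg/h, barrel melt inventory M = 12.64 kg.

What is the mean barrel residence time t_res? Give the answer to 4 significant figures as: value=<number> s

value=268.5 s

Convert throughput: Q = 169.5 kg/h = 169.5/3600 = 0.0470833 kg/s
Mean residence time: t_res = M/Q_s = 12.64 kg / 0.0470833 kg/s = 268.46 s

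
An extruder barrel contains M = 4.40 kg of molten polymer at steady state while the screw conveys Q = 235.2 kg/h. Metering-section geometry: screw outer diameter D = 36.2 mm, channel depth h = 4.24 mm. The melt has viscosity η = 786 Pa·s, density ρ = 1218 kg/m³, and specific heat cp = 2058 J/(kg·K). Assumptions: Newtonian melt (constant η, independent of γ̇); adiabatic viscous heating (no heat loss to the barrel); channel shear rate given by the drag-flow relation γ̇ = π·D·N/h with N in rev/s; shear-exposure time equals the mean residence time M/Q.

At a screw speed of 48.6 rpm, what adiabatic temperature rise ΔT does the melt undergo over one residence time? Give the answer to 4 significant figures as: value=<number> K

Throughput in SI: Q_s = 235.2 kg/h ÷ 3600 s/h = 0.0653333 kg/s
Mean residence time: t_res = M/Q_s = 4.40 kg / 0.0653333 kg/s = 67.3469 s
Geometry in metres: D = 36.2 mm → 0.0362 m, h = 4.24 mm → 0.00424 m; screw speed N = 48.6 rpm = 0.81 rev/s
γ̇ = π·D·N / h = π · 0.0362 · 0.81 / 0.00424 = 21.7259 s⁻¹
Adiabatic rise: ΔT = η γ̇² t_res / (ρ cp) = 786·(21.7259)²·67.3469 / (1218·2058) = 9.96788 K

value=9.968 K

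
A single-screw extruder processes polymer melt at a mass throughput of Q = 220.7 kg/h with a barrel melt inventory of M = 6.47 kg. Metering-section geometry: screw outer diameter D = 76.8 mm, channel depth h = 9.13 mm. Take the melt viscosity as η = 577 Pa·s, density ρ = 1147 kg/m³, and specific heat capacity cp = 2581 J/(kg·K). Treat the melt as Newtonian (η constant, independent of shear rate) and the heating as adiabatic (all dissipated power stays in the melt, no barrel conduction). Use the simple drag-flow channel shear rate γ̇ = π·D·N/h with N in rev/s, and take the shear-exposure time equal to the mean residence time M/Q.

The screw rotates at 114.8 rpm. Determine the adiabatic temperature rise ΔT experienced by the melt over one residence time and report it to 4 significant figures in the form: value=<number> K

Q_s = Q / 3600 = 220.7 / 3600 = 0.0613056 kg/s
t_res = M / Q_s = 6.47 ÷ 0.0613056 = 105.537 s
Convert to SI: D = 0.0768 m, h = 0.00913 m, N = 114.8/60 = 1.91333 rev/s
Shear rate: γ̇ = πDN/h = π·0.0768·1.91333/0.00913 = 50.5628 s⁻¹
ΔT = η·γ̇²·t_res/(ρ·cp) = [577 × 50.5628² × 105.537] / [1147 × 2581] = 52.5885 K

value=52.59 K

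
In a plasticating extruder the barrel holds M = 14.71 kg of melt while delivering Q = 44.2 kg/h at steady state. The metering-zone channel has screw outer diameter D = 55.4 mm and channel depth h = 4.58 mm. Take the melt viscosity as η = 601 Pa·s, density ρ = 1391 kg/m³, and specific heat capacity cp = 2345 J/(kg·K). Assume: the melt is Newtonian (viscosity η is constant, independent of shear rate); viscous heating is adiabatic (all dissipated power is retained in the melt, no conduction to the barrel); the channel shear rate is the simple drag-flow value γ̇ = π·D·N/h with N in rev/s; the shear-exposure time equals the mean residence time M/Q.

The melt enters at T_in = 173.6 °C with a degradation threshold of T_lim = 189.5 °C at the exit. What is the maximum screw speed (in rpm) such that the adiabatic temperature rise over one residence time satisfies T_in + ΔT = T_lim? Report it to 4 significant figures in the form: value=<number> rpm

Convert throughput: Q = 44.2 kg/h = 44.2/3600 = 0.0122778 kg/s
t_res = M / Q_s = 14.71 / 0.0122778 = 1198.1 s
D = 55.4 mm = 0.0554 m;  h = 4.58 mm = 0.00458 m
Allowable rise: ΔT_a = T_lim − T_in = 189.5 − 173.6 = 15.9 K
γ̇_max² = ΔT_a·ρ·cp / (η·t_res) = [15.9 × 1391 × 2345] / [601 × 1198.1] = 72.0277 s⁻²
γ̇_max = √72.0277 = 8.48692 s⁻¹
Solve γ̇ = πDN/h for N: N_max = γ̇_max·h/(π·D) = 8.48692 × 0.00458 / (π × 0.0554) = 0.223334 rev/s = 13.4001 rpm

value=13.40 rpm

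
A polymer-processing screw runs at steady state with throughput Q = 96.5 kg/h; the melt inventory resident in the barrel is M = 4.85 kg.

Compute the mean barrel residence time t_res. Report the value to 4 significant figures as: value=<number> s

Q_s = Q / 3600 = 96.5 / 3600 = 0.0268056 kg/s
t_res = M / Q_s = 4.85 / 0.0268056 = 180.933 s

value=180.9 s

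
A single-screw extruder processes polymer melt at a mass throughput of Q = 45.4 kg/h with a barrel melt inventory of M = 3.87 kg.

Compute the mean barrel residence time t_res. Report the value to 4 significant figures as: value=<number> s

Throughput in SI: Q_s = 45.4 kg/h ÷ 3600 s/h = 0.0126111 kg/s
t_res = M / Q_s = 3.87 ÷ 0.0126111 = 306.872 s

value=306.9 s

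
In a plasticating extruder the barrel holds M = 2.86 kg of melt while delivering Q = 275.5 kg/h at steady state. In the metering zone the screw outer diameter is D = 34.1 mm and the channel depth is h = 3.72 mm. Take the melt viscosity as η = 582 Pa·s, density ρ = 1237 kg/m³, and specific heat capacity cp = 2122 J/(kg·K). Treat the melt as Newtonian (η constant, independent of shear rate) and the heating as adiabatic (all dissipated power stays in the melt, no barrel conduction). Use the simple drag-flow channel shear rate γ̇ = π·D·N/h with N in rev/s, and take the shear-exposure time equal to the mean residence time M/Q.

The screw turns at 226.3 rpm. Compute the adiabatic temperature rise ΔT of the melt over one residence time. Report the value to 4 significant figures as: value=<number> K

value=97.76 K

Q_s = Q / 3600 = 275.5 / 3600 = 0.0765278 kg/s
t_res = M / Q_s = 2.86 ÷ 0.0765278 = 37.3721 s
Convert to SI: D = 0.0341 m, h = 0.00372 m, N = 226.3/60 = 3.77167 rev/s
Shear rate: γ̇ = πDN/h = π·0.0341·3.77167/0.00372 = 108.616 s⁻¹
Adiabatic rise: ΔT = η γ̇² t_res / (ρ cp) = 582·(108.616)²·37.3721 / (1237·2122) = 97.7561 K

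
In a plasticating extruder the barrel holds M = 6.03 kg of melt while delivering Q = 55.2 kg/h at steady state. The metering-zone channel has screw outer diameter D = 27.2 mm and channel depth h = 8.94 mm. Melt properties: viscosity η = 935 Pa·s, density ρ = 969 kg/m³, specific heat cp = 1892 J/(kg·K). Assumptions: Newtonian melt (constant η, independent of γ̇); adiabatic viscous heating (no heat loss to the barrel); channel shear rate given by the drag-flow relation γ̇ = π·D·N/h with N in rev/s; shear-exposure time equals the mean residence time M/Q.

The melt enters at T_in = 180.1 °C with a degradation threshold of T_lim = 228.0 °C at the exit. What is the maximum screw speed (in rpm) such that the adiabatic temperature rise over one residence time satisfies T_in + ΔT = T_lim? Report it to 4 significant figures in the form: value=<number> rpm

Throughput in SI: Q_s = 55.2 kg/h ÷ 3600 s/h = 0.0153333 kg/s
Mean residence time: t_res = M/Q_s = 6.03 kg / 0.0153333 kg/s = 393.261 s
Convert to metres: D = 0.0272 m, h = 0.00894 m
ΔT_a = T_lim − T_in = 228.0 − 180.1 = 47.9 K
γ̇_max² = ΔT_a·ρ·cp / (η·t_res) = [47.9 × 969 × 1892] / [935 × 393.261] = 238.83 s⁻²
γ̇_max = sqrt(238.83) = 15.4541 s⁻¹
N_max = γ̇_max h / (πD) = 15.4541·0.00894/(π·0.0272) = 1.61682 rev/s → ×60 = 97.0094 rpm

value=97.01 rpm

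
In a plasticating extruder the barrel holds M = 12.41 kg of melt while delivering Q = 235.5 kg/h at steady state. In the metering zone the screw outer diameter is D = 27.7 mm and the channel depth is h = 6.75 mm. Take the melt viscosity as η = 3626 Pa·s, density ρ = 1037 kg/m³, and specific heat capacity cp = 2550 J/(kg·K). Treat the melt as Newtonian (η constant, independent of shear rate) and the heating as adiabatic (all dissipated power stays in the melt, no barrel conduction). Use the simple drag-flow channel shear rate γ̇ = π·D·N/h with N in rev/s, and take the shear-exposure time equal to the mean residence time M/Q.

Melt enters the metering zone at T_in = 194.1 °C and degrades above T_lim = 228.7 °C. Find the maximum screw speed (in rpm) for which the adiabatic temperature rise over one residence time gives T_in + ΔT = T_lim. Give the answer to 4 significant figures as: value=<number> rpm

value=53.67 rpm

Q_s = Q / 3600 = 235.5 / 3600 = 0.0654167 kg/s
Mean residence time: t_res = M/Q_s = 12.41 kg / 0.0654167 kg/s = 189.707 s
Geometry in SI: D = 27.7 mm → 0.0277 m, h = 6.75 mm → 0.00675 m
ΔT_a = T_lim − T_in = 228.7 − 194.1 = 34.6 K
Invert ΔT = ηγ̇²t_res/(ρcp) for γ̇: γ̇_max² = ΔT_a ρ cp / (η t_res) = 34.6·1037·2550 / (3626·189.707) = 133.01 s⁻²
Take the square root: γ̇_max = √(133.01) = 11.533 s⁻¹
N_max = γ̇_max h / (πD) = 11.533·0.00675/(π·0.0277) = 0.894574 rev/s → ×60 = 53.6744 rpm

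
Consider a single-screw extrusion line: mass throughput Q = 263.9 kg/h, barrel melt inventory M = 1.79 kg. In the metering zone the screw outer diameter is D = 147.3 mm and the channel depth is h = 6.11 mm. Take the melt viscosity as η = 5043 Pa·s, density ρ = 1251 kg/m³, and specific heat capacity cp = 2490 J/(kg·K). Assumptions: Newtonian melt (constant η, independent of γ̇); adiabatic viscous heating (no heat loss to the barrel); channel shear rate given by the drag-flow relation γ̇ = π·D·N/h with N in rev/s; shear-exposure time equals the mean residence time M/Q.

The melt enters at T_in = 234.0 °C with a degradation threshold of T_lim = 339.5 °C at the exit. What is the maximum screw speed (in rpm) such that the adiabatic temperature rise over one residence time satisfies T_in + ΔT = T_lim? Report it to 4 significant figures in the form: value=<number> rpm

Q_s = Q / 3600 = 263.9 / 3600 = 0.0733056 kg/s
Mean residence time: t_res = M/Q_s = 1.79 kg / 0.0733056 kg/s = 24.4183 s
D = 147.3 mm = 0.1473 m;  h = 6.11 mm = 0.00611 m
ΔT_a = T_lim − T_in = 339.5 − 234.0 = 105.5 K
γ̇_max² = ΔT_a·ρ·cp / (η·t_res) = [105.5 × 1251 × 2490] / [5043 × 24.4183] = 2668.73 s⁻²
Take the square root: γ̇_max = √(2668.73) = 51.6597 s⁻¹
N_max = γ̇_max·h / (π·D) = 51.6597 · 0.00611 / (π · 0.1473) = 0.682088 rev/s = 40.9253 rpm

value=40.93 rpm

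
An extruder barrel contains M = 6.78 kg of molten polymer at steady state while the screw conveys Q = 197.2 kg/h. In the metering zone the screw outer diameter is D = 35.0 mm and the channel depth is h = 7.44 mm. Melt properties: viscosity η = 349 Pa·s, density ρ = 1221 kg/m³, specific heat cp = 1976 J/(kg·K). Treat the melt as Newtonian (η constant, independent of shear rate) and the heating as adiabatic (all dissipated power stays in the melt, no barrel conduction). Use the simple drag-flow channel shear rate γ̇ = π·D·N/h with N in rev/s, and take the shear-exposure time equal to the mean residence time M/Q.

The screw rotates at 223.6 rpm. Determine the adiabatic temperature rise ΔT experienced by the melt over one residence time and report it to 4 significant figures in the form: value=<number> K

Convert throughput: Q = 197.2 kg/h = 197.2/3600 = 0.0547778 kg/s
Mean residence time: t_res = M/Q_s = 6.78 kg / 0.0547778 kg/s = 123.773 s
D = 35.0 mm = 0.035 m;  h = 7.44 mm = 0.00744 m;  N = 223.6 rpm / 60 = 3.72667 rev/s
γ̇ = π·D·N / h = π · 0.035 · 3.72667 / 0.00744 = 55.0764 s⁻¹
Adiabatic rise: ΔT = η γ̇² t_res / (ρ cp) = 349·(55.0764)²·123.773 / (1221·1976) = 54.3099 K

value=54.31 K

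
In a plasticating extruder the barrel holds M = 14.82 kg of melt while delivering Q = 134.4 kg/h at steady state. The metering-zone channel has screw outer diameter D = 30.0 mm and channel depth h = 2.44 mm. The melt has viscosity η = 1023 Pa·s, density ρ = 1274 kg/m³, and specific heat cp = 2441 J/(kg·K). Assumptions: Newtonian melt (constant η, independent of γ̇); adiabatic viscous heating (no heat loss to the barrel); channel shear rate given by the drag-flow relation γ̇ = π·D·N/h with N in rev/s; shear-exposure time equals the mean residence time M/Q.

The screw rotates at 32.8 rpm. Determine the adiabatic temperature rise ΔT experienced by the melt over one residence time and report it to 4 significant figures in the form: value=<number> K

Throughput in SI: Q_s = 134.4 kg/h ÷ 3600 s/h = 0.0373333 kg/s
t_res = M / Q_s = 14.82 / 0.0373333 = 396.964 s
D = 30.0 mm = 0.03 m;  h = 2.44 mm = 0.00244 m;  N = 32.8 rpm / 60 = 0.546667 rev/s
Shear rate: γ̇ = πDN/h = π·0.03·0.546667/0.00244 = 21.1156 s⁻¹
ΔT = η·γ̇²·t_res / (ρ·cp) = 1023 · (21.1156)² · 396.964 / (1274 · 2441) = 58.2234 K

value=58.22 K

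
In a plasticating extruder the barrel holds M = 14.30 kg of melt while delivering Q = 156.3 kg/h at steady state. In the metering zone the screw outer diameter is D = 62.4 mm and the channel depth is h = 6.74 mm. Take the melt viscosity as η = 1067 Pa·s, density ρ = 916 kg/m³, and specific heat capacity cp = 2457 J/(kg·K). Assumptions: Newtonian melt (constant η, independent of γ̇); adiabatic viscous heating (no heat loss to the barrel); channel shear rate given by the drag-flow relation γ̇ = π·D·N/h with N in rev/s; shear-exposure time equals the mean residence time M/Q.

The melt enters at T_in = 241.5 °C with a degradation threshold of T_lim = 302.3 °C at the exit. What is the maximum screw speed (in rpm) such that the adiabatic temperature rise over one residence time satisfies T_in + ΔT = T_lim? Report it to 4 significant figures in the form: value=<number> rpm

value=40.71 rpm

Q_s = Q / 3600 = 156.3 / 3600 = 0.0434167 kg/s
t_res = M / Q_s = 14.30 ÷ 0.0434167 = 329.367 s
Geometry in SI: D = 62.4 mm → 0.0624 m, h = 6.74 mm → 0.00674 m
ΔT_a = T_lim − T_in = 302.3 − 241.5 = 60.8 K
Invert ΔT = ηγ̇²t_res/(ρcp) for γ̇: γ̇_max² = ΔT_a ρ cp / (η t_res) = 60.8·916·2457 / (1067·329.367) = 389.368 s⁻²
γ̇_max = sqrt(389.368) = 19.7324 s⁻¹
N_max = γ̇_max·h / (π·D) = 19.7324 · 0.00674 / (π · 0.0624) = 0.678431 rev/s = 40.7058 rpm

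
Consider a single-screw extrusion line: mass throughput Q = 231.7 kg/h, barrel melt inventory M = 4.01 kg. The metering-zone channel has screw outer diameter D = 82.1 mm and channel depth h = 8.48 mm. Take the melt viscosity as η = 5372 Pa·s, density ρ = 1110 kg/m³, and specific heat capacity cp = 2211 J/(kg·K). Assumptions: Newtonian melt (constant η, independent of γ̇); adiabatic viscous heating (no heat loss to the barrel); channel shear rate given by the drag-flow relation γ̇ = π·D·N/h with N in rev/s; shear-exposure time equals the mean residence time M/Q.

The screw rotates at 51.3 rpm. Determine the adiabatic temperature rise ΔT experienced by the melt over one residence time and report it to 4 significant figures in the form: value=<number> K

value=92.23 K

Convert throughput: Q = 231.7 kg/h = 231.7/3600 = 0.0643611 kg/s
t_res = M / Q_s = 4.01 ÷ 0.0643611 = 62.3047 s
Geometry in metres: D = 82.1 mm → 0.0821 m, h = 8.48 mm → 0.00848 m; screw speed N = 51.3 rpm = 0.855 rev/s
γ̇ = π·D·N / h = π · 0.0821 · 0.855 / 0.00848 = 26.0054 s⁻¹
ΔT = η·γ̇²·t_res/(ρ·cp) = [5372 × 26.0054² × 62.3047] / [1110 × 2211] = 92.2299 K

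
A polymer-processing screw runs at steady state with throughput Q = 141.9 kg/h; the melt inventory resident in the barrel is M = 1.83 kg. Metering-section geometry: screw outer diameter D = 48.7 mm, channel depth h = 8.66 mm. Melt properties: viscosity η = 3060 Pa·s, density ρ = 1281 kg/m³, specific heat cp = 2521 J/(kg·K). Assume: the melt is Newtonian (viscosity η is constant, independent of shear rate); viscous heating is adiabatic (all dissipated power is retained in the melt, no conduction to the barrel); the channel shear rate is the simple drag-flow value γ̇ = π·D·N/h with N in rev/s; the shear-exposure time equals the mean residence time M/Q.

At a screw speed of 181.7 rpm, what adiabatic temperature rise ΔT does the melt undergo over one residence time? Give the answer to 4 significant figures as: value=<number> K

Convert throughput: Q = 141.9 kg/h = 141.9/3600 = 0.0394167 kg/s
Mean residence time: t_res = M/Q_s = 1.83 kg / 0.0394167 kg/s = 46.4271 s
D = 48.7 mm = 0.0487 m;  h = 8.66 mm = 0.00866 m;  N = 181.7 rpm / 60 = 3.02833 rev/s
γ̇ = π D N / h = (π)(0.0487)(3.02833) / 0.00866 = 53.5013 s⁻¹
ΔT = η·γ̇²·t_res / (ρ·cp) = 3060 · (53.5013)² · 46.4271 / (1281 · 2521) = 125.921 K

value=125.9 K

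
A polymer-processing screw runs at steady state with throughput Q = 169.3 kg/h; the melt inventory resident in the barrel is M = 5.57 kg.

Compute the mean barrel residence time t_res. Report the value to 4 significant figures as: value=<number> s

Convert throughput: Q = 169.3 kg/h = 169.3/3600 = 0.0470278 kg/s
Mean residence time: t_res = M/Q_s = 5.57 kg / 0.0470278 kg/s = 118.441 s

value=118.4 s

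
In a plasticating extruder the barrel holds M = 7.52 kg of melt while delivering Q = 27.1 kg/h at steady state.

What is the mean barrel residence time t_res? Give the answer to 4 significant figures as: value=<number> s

value=999.0 s

Throughput in SI: Q_s = 27.1 kg/h ÷ 3600 s/h = 0.00752778 kg/s
Mean residence time: t_res = M/Q_s = 7.52 kg / 0.00752778 kg/s = 998.967 s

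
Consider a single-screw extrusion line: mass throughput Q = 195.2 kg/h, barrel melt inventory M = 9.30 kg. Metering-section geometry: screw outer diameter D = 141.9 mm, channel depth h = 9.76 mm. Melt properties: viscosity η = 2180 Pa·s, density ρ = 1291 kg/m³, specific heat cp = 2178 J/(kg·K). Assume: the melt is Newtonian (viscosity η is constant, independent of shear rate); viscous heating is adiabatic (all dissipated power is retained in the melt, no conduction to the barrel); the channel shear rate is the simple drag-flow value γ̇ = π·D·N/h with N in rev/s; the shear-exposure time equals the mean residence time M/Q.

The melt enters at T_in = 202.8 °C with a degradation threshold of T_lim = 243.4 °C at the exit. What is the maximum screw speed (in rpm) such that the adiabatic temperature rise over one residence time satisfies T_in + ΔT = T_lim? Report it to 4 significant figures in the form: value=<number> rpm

Q_s = Q / 3600 = 195.2 / 3600 = 0.0542222 kg/s
t_res = M / Q_s = 9.30 ÷ 0.0542222 = 171.516 s
D = 141.9 mm = 0.1419 m;  h = 9.76 mm = 0.00976 m
ΔT_a = T_lim − T_in = 243.4 − 202.8 = 40.6 K
Invert ΔT = ηγ̇²t_res/(ρcp) for γ̇: γ̇_max² = ΔT_a ρ cp / (η t_res) = 40.6·1291·2178 / (2180·171.516) = 305.315 s⁻²
Take the square root: γ̇_max = √(305.315) = 17.4733 s⁻¹
N_max = γ̇_max h / (πD) = 17.4733·0.00976/(π·0.1419) = 0.382553 rev/s → ×60 = 22.9532 rpm

value=22.95 rpm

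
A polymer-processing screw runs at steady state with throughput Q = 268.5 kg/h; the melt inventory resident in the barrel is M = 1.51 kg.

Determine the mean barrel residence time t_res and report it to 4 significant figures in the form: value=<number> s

Throughput in SI: Q_s = 268.5 kg/h ÷ 3600 s/h = 0.0745833 kg/s
Mean residence time: t_res = M/Q_s = 1.51 kg / 0.0745833 kg/s = 20.2458 s

value=20.25 s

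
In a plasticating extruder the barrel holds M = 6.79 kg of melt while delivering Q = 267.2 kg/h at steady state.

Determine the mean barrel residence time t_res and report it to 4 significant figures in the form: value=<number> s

value=91.48 s

Convert throughput: Q = 267.2 kg/h = 267.2/3600 = 0.0742222 kg/s
t_res = M / Q_s = 6.79 ÷ 0.0742222 = 91.482 s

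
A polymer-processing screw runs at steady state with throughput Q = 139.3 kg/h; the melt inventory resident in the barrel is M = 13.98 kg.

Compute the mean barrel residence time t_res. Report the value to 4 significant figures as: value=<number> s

value=361.3 s

Convert throughput: Q = 139.3 kg/h = 139.3/3600 = 0.0386944 kg/s
Mean residence time: t_res = M/Q_s = 13.98 kg / 0.0386944 kg/s = 361.292 s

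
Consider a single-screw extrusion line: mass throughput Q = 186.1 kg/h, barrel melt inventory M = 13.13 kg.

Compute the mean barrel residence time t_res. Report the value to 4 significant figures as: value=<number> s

value=254.0 s

Q_s = Q / 3600 = 186.1 / 3600 = 0.0516944 kg/s
Mean residence time: t_res = M/Q_s = 13.13 kg / 0.0516944 kg/s = 253.992 s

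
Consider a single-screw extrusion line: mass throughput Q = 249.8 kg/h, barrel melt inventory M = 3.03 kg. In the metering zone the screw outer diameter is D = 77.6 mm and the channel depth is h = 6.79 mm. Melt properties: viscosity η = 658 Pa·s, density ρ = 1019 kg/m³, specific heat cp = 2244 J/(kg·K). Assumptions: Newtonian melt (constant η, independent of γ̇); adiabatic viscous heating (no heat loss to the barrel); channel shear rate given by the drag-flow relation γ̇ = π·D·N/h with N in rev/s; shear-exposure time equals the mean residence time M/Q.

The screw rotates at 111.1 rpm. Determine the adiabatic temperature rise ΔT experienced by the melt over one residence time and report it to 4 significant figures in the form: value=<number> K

Convert throughput: Q = 249.8 kg/h = 249.8/3600 = 0.0693889 kg/s
t_res = M / Q_s = 3.03 / 0.0693889 = 43.6669 s
Geometry in metres: D = 77.6 mm → 0.0776 m, h = 6.79 mm → 0.00679 m; screw speed N = 111.1 rpm = 1.85167 rev/s
γ̇ = π D N / h = (π)(0.0776)(1.85167) / 0.00679 = 66.4821 s⁻¹
Adiabatic rise: ΔT = η γ̇² t_res / (ρ cp) = 658·(66.4821)²·43.6669 / (1019·2244) = 55.5381 K

value=55.54 K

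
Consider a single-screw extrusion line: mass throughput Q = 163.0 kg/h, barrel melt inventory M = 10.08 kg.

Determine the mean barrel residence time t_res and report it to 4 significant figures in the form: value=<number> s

value=222.6 s

Convert throughput: Q = 163.0 kg/h = 163.0/3600 = 0.0452778 kg/s
Mean residence time: t_res = M/Q_s = 10.08 kg / 0.0452778 kg/s = 222.626 s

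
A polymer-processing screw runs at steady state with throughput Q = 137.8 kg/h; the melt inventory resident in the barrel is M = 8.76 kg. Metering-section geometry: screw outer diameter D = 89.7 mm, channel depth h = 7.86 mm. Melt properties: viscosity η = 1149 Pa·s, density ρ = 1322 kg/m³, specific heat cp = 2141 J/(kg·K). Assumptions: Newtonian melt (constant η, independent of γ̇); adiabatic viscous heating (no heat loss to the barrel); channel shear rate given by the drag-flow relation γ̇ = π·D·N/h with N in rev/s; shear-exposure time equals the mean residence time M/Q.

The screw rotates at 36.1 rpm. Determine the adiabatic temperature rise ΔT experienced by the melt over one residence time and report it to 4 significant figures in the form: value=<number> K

value=43.23 K

Convert throughput: Q = 137.8 kg/h = 137.8/3600 = 0.0382778 kg/s
t_res = M / Q_s = 8.76 ÷ 0.0382778 = 228.853 s
Convert to SI: D = 0.0897 m, h = 0.00786 m, N = 36.1/60 = 0.601667 rev/s
Shear rate: γ̇ = πDN/h = π·0.0897·0.601667/0.00786 = 21.5713 s⁻¹
ΔT = η·γ̇²·t_res/(ρ·cp) = [1149 × 21.5713² × 228.853] / [1322 × 2141] = 43.2296 K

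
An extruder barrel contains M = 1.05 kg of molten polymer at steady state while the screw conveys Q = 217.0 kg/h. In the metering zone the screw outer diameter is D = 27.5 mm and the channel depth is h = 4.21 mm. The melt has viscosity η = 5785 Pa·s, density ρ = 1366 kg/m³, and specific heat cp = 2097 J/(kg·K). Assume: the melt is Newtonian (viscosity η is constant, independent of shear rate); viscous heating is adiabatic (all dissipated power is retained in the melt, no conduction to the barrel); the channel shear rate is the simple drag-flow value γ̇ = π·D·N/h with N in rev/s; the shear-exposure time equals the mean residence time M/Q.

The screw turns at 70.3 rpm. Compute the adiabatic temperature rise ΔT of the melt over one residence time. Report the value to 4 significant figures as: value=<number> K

Convert throughput: Q = 217.0 kg/h = 217.0/3600 = 0.0602778 kg/s
t_res = M / Q_s = 1.05 ÷ 0.0602778 = 17.4194 s
Geometry in metres: D = 27.5 mm → 0.0275 m, h = 4.21 mm → 0.00421 m; screw speed N = 70.3 rpm = 1.17167 rev/s
Shear rate: γ̇ = πDN/h = π·0.0275·1.17167/0.00421 = 24.0439 s⁻¹
ΔT = η·γ̇²·t_res / (ρ·cp) = 5785 · (24.0439)² · 17.4194 / (1366 · 2097) = 20.3374 K

value=20.34 K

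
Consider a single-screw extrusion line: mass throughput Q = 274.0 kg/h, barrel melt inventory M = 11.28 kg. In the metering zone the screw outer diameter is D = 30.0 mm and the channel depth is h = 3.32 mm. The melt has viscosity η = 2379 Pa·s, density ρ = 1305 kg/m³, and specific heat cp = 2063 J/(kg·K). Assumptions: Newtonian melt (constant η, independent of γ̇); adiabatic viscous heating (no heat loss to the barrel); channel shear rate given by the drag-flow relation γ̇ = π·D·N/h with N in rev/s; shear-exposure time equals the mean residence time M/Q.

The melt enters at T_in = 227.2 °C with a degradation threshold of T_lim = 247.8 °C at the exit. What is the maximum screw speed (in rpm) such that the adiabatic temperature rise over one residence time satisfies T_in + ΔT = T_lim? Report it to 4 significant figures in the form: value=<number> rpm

value=26.51 rpm

Throughput in SI: Q_s = 274.0 kg/h ÷ 3600 s/h = 0.0761111 kg/s
t_res = M / Q_s = 11.28 ÷ 0.0761111 = 148.204 s
D = 30.0 mm = 0.03 m;  h = 3.32 mm = 0.00332 m
ΔT_a = T_lim − T_in = 247.8 °C − 227.2 °C = 20.6 K
γ̇_max² = ΔT_a·ρ·cp / (η·t_res) = [20.6 × 1305 × 2063] / [2379 × 148.204] = 157.297 s⁻²
γ̇_max = sqrt(157.297) = 12.5418 s⁻¹
N_max = γ̇_max·h / (π·D) = 12.5418 · 0.00332 / (π · 0.03) = 0.441802 rev/s = 26.5081 rpm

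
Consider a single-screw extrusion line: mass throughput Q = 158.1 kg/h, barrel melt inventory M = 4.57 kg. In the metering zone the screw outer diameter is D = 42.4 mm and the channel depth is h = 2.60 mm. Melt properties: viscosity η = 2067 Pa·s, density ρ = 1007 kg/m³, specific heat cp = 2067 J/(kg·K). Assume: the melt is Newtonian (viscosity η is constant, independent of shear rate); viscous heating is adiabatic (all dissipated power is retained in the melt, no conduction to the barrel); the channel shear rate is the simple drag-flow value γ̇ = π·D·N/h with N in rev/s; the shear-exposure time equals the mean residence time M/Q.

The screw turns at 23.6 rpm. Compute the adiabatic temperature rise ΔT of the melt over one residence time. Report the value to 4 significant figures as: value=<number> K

value=41.96 K

Q_s = Q / 3600 = 158.1 / 3600 = 0.0439167 kg/s
t_res = M / Q_s = 4.57 / 0.0439167 = 104.061 s
D = 42.4 mm = 0.0424 m;  h = 2.60 mm = 0.0026 m;  N = 23.6 rpm / 60 = 0.393333 rev/s
Shear rate: γ̇ = πDN/h = π·0.0424·0.393333/0.0026 = 20.1513 s⁻¹
ΔT = η·γ̇²·t_res / (ρ·cp) = 2067 · (20.1513)² · 104.061 / (1007 · 2067) = 41.9627 K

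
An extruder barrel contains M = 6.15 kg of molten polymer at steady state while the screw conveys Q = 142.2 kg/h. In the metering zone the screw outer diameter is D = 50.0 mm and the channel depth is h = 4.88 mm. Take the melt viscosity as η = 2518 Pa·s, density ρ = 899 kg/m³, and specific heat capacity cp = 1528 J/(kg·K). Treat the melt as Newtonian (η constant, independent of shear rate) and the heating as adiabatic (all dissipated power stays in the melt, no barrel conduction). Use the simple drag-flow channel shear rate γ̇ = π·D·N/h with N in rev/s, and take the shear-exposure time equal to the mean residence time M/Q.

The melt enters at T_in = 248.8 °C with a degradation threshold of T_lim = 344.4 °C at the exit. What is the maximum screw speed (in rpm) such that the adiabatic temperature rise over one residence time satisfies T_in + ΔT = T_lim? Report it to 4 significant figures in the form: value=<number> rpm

Throughput in SI: Q_s = 142.2 kg/h ÷ 3600 s/h = 0.0395 kg/s
t_res = M / Q_s = 6.15 / 0.0395 = 155.696 s
D = 50.0 mm = 0.05 m;  h = 4.88 mm = 0.00488 m
ΔT_a = T_lim − T_in = 344.4 °C − 248.8 °C = 95.6 K
γ̇_max² = ΔT_a·ρ·cp/(η·t_res) = 95.6·899·1528/(2518·155.696) = 334.971 s⁻²
γ̇_max = √334.971 = 18.3022 s⁻¹
Solve γ̇ = πDN/h for N: N_max = γ̇_max·h/(π·D) = 18.3022 × 0.00488 / (π × 0.05) = 0.568596 rev/s = 34.1157 rpm

value=34.12 rpm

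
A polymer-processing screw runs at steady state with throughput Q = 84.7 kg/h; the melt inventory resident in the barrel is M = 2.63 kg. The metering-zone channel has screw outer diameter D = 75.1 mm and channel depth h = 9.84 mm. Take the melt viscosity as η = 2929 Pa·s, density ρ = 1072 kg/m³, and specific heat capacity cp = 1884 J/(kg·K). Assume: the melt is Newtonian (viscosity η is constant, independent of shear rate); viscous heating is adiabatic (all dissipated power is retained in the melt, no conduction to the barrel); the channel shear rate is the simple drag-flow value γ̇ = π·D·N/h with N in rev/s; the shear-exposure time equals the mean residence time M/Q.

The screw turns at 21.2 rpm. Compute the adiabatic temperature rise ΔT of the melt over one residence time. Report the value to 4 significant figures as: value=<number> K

value=11.64 K

Convert throughput: Q = 84.7 kg/h = 84.7/3600 = 0.0235278 kg/s
Mean residence time: t_res = M/Q_s = 2.63 kg / 0.0235278 kg/s = 111.783 s
Convert to SI: D = 0.0751 m, h = 0.00984 m, N = 21.2/60 = 0.353333 rev/s
γ̇ = π·D·N / h = π · 0.0751 · 0.353333 / 0.00984 = 8.47187 s⁻¹
Adiabatic rise: ΔT = η γ̇² t_res / (ρ cp) = 2929·(8.47187)²·111.783 / (1072·1884) = 11.6353 K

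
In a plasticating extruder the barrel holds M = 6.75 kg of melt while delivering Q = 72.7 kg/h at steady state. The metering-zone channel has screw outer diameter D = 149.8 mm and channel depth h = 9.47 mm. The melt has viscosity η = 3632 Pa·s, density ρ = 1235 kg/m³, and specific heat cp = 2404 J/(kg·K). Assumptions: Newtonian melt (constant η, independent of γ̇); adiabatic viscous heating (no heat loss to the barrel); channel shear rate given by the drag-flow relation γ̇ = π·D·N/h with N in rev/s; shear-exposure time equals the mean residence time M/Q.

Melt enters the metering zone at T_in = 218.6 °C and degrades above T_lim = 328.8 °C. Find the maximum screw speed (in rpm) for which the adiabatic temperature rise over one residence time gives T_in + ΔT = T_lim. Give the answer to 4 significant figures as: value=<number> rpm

value=19.82 rpm

Q_s = Q / 3600 = 72.7 / 3600 = 0.0201944 kg/s
Mean residence time: t_res = M/Q_s = 6.75 kg / 0.0201944 kg/s = 334.25 s
Convert to metres: D = 0.1498 m, h = 0.00947 m
ΔT_a = T_lim − T_in = 328.8 °C − 218.6 °C = 110.2 K
γ̇_max² = ΔT_a·ρ·cp/(η·t_res) = 110.2·1235·2404/(3632·334.25) = 269.504 s⁻²
Take the square root: γ̇_max = √(269.504) = 16.4166 s⁻¹
Solve γ̇ = πDN/h for N: N_max = γ̇_max·h/(π·D) = 16.4166 × 0.00947 / (π × 0.1498) = 0.330347 rev/s = 19.8208 rpm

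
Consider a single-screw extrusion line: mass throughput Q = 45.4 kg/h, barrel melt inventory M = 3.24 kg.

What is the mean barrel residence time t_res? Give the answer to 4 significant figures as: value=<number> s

value=256.9 s

Convert throughput: Q = 45.4 kg/h = 45.4/3600 = 0.0126111 kg/s
t_res = M / Q_s = 3.24 ÷ 0.0126111 = 256.916 s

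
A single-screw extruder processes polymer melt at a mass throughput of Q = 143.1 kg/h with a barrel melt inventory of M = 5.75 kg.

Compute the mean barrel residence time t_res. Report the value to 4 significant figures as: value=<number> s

Convert throughput: Q = 143.1 kg/h = 143.1/3600 = 0.03975 kg/s
Mean residence time: t_res = M/Q_s = 5.75 kg / 0.03975 kg/s = 144.654 s

value=144.7 s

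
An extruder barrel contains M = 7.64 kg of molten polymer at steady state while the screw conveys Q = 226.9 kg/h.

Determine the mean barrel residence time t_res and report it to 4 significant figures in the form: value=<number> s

value=121.2 s

Convert throughput: Q = 226.9 kg/h = 226.9/3600 = 0.0630278 kg/s
Mean residence time: t_res = M/Q_s = 7.64 kg / 0.0630278 kg/s = 121.216 s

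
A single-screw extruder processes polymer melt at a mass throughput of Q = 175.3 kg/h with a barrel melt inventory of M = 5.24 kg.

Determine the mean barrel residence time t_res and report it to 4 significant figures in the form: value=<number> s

Q_s = Q / 3600 = 175.3 / 3600 = 0.0486944 kg/s
t_res = M / Q_s = 5.24 ÷ 0.0486944 = 107.61 s

value=107.6 s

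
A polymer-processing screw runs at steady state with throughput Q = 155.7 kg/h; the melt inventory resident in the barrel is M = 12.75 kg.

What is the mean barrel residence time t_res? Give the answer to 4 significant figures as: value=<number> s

Throughput in SI: Q_s = 155.7 kg/h ÷ 3600 s/h = 0.04325 kg/s
Mean residence time: t_res = M/Q_s = 12.75 kg / 0.04325 kg/s = 294.798 s

value=294.8 s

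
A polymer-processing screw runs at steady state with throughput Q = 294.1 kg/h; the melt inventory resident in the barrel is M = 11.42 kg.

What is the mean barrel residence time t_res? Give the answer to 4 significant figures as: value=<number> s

Q_s = Q / 3600 = 294.1 / 3600 = 0.0816944 kg/s
t_res = M / Q_s = 11.42 / 0.0816944 = 139.789 s

value=139.8 s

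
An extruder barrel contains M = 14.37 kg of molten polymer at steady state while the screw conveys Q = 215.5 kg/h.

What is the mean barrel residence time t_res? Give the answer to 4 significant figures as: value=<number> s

value=240.1 s

Q_s = Q / 3600 = 215.5 / 3600 = 0.0598611 kg/s
t_res = M / Q_s = 14.37 ÷ 0.0598611 = 240.056 s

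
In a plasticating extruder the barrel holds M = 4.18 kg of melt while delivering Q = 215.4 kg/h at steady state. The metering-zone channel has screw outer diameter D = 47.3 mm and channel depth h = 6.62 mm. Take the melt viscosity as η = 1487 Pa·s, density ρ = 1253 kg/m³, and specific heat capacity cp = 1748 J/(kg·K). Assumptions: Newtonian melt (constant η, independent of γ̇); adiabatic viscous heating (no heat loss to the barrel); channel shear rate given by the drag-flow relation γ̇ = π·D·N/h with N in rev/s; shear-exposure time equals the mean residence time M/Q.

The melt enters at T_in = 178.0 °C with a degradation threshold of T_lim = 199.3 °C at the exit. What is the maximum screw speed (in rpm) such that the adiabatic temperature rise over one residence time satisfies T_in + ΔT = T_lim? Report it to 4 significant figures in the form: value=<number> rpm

value=56.65 rpm

Convert throughput: Q = 215.4 kg/h = 215.4/3600 = 0.0598333 kg/s
t_res = M / Q_s = 4.18 ÷ 0.0598333 = 69.8607 s
Geometry in SI: D = 47.3 mm → 0.0473 m, h = 6.62 mm → 0.00662 m
Allowable rise: ΔT_a = T_lim − T_in = 199.3 − 178.0 = 21.3 K
γ̇_max² = ΔT_a·ρ·cp / (η·t_res) = [21.3 × 1253 × 1748] / [1487 × 69.8607] = 449.084 s⁻²
γ̇_max = sqrt(449.084) = 21.1916 s⁻¹
N_max = γ̇_max·h / (π·D) = 21.1916 · 0.00662 / (π · 0.0473) = 0.944085 rev/s = 56.6451 rpm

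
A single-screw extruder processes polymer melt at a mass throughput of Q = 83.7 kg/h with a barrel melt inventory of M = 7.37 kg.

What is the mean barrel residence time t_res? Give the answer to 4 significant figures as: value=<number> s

Convert throughput: Q = 83.7 kg/h = 83.7/3600 = 0.02325 kg/s
Mean residence time: t_res = M/Q_s = 7.37 kg / 0.02325 kg/s = 316.989 s

value=317.0 s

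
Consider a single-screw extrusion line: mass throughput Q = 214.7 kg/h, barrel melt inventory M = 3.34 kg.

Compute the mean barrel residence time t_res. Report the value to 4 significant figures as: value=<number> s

Q_s = Q / 3600 = 214.7 / 3600 = 0.0596389 kg/s
t_res = M / Q_s = 3.34 / 0.0596389 = 56.0037 s

value=56.00 s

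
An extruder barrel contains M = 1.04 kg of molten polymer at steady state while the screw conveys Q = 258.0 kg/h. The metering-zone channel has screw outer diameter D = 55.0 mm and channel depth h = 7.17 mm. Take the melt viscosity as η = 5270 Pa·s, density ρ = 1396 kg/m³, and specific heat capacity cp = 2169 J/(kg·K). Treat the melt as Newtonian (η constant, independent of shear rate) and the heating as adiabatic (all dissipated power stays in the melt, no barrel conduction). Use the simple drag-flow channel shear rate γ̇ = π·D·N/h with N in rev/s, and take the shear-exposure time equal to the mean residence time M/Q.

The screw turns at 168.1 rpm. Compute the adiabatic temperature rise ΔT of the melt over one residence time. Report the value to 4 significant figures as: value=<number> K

Convert throughput: Q = 258.0 kg/h = 258.0/3600 = 0.0716667 kg/s
t_res = M / Q_s = 1.04 / 0.0716667 = 14.5116 s
Convert to SI: D = 0.055 m, h = 0.00717 m, N = 168.1/60 = 2.80167 rev/s
Shear rate: γ̇ = πDN/h = π·0.055·2.80167/0.00717 = 67.5165 s⁻¹
ΔT = η·γ̇²·t_res/(ρ·cp) = [5270 × 67.5165² × 14.5116] / [1396 × 2169] = 115.133 K

value=115.1 K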